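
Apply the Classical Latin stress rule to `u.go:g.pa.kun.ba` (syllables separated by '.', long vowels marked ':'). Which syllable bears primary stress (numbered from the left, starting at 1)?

Classical Latin: stress the penult if heavy (long vowel or closed), else the antepenult.
Weights: 3 pa L, 4 kun H, 5 ba L.
The penult (syllable 4, kun) is heavy, so it takes stress.
Stress on syllable 4: u.go:g.pa.ˈkun.ba.

4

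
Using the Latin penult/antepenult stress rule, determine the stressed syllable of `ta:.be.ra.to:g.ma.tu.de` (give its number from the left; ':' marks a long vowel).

Classical Latin: stress the penult if heavy (long vowel or closed), else the antepenult.
Weights: 5 ma L, 6 tu L, 7 de L.
The penult (syllable 6, tu) is light, so stress falls on the antepenult (syllable 5, ma).
Stress on syllable 5: ta:.be.ra.to:g.ˈma.tu.de.

5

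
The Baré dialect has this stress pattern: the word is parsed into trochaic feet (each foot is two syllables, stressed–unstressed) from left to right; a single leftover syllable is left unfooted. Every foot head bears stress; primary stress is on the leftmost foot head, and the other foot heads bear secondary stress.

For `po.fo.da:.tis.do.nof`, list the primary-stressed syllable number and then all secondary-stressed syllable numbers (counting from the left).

primary 1, secondary 3, 5

Parse left to right into trochaic (ˈσσ) feet: (ˈpo.fo) (ˈda:.tis) (ˈdo.nof).
Foot heads (stressed positions): 1, 3, 5.
End Rule Leftmost: primary stress on the leftmost head = syllable 1.
Secondary stress on 3, 5: ˈpo.fo.ˌda:.tis.ˌdo.nof.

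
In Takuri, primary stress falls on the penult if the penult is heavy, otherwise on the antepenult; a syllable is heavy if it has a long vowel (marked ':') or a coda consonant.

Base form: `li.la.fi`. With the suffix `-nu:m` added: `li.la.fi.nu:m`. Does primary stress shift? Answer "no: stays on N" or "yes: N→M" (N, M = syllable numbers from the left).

Base `li.la.fi` (3 syllables):
  Weights: 1 li L, 2 la L, 3 fi L.
  The penult (syllable 2, la) is light, so stress falls on the antepenult (syllable 1, li).
  → primary stress on syllable 1.
Suffixed `li.la.fi.nu:m` (4 syllables):
  Weights: 2 la L, 3 fi L, 4 nu:m H.
  The penult (syllable 3, fi) is light, so stress falls on the antepenult (syllable 2, la).
  → primary stress on syllable 2.

yes: 1→2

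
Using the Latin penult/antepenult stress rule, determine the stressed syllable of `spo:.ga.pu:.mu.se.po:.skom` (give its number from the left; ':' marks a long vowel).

6

Classical Latin: stress the penult if heavy (long vowel or closed), else the antepenult.
Weights: 5 se L, 6 po: H, 7 skom H.
The penult (syllable 6, po:) is heavy, so it takes stress.
Stress on syllable 6: spo:.ga.pu:.mu.se.ˈpo:.skom.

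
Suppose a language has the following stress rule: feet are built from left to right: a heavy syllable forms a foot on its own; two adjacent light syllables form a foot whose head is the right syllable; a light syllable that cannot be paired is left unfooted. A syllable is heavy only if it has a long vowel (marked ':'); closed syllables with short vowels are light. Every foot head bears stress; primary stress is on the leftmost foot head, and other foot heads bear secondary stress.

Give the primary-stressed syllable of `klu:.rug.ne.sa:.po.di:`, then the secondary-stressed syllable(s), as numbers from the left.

primary 1, secondary 3, 4, 6

Weights: 1 klu: H, 2 rug L, 3 ne L, 4 sa: H, 5 po L, 6 di: H.
Parse left to right (heavy = foot alone; LL = one foot; stranded L unfooted): (ˈklu:) (rug.ˈne) (ˈsa:) po (ˈdi:).
Foot heads: 1, 3, 4, 6.
Primary stress on the leftmost head = syllable 1.
Secondary stress on 3, 4, 6: ˈklu:.rug.ˌne.ˌsa:.po.ˌdi:.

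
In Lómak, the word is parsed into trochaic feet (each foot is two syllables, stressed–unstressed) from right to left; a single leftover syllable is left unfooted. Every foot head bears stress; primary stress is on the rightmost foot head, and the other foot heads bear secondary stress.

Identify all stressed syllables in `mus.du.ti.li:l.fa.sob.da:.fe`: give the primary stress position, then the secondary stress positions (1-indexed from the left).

Parse right to left into trochaic (ˈσσ) feet: (ˈmus.du) (ˈti.li:l) (ˈfa.sob) (ˈda:.fe).
Foot heads (stressed positions): 1, 3, 5, 7.
End Rule Rightmost: primary stress on the rightmost head = syllable 7.
Secondary stress on 1, 3, 5: ˌmus.du.ˌti.li:l.ˌfa.sob.ˈda:.fe.

primary 7, secondary 1, 3, 5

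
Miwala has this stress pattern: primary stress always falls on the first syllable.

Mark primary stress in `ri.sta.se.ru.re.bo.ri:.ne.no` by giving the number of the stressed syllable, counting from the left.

1

The word has 9 syllables; the first syllable is syllable 1 (ri).
Primary stress: syllable 1 → ˈri.sta.se.ru.re.bo.ri:.ne.no.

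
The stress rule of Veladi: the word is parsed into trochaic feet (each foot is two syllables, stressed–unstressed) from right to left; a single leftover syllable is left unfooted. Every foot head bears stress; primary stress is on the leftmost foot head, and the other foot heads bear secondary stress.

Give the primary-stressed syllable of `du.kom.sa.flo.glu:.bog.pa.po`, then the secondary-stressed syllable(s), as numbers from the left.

primary 1, secondary 3, 5, 7

Parse right to left into trochaic (ˈσσ) feet: (ˈdu.kom) (ˈsa.flo) (ˈglu:.bog) (ˈpa.po).
Foot heads (stressed positions): 1, 3, 5, 7.
End Rule Leftmost: primary stress on the leftmost head = syllable 1.
Secondary stress on 3, 5, 7: ˈdu.kom.ˌsa.flo.ˌglu:.bog.ˌpa.po.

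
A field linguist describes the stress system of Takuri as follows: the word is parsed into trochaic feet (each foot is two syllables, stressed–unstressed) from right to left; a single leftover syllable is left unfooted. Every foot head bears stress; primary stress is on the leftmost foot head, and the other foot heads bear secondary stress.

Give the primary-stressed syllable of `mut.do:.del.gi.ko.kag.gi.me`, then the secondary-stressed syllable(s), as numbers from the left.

Parse right to left into trochaic (ˈσσ) feet: (ˈmut.do:) (ˈdel.gi) (ˈko.kag) (ˈgi.me).
Foot heads (stressed positions): 1, 3, 5, 7.
End Rule Leftmost: primary stress on the leftmost head = syllable 1.
Secondary stress on 3, 5, 7: ˈmut.do:.ˌdel.gi.ˌko.kag.ˌgi.me.

primary 1, secondary 3, 5, 7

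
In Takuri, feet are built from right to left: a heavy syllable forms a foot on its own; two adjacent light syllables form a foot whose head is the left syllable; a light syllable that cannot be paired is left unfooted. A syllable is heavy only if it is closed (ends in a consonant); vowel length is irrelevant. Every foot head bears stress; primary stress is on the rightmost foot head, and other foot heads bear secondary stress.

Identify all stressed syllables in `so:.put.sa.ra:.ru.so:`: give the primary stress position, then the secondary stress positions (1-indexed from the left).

primary 5, secondary 2, 3

Weights: 1 so: L, 2 put H, 3 sa L, 4 ra: L, 5 ru L, 6 so: L.
Parse right to left (heavy = foot alone; LL = one foot; stranded L unfooted): so: (ˈput) (ˈsa.ra:) (ˈru.so:).
Foot heads: 2, 3, 5.
Primary stress on the rightmost head = syllable 5.
Secondary stress on 2, 3: so:.ˌput.ˌsa.ra:.ˈru.so:.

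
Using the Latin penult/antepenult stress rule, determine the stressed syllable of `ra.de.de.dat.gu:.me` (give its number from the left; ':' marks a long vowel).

5

Classical Latin: stress the penult if heavy (long vowel or closed), else the antepenult.
Weights: 4 dat H, 5 gu: H, 6 me L.
The penult (syllable 5, gu:) is heavy, so it takes stress.
Stress on syllable 5: ra.de.de.dat.ˈgu:.me.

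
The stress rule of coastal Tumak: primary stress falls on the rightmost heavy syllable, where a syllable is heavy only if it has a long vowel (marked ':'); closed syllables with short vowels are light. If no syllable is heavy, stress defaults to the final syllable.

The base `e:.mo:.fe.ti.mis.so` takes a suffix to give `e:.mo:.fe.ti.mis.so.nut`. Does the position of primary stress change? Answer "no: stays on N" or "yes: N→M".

Base `e:.mo:.fe.ti.mis.so` (6 syllables):
  Weights: 1 e: H, 2 mo: H, 3 fe L, 4 ti L, 5 mis L, 6 so L.
  Heavy syllables in the domain: 1, 2. The rightmost is syllable 2 (mo:).
  → primary stress on syllable 2.
Suffixed `e:.mo:.fe.ti.mis.so.nut` (7 syllables):
  Weights: 1 e: H, 2 mo: H, 3 fe L, 4 ti L, 5 mis L, 6 so L, 7 nut L.
  Heavy syllables in the domain: 1, 2. The rightmost is syllable 2 (mo:).
  → primary stress on syllable 2.

no: stays on 2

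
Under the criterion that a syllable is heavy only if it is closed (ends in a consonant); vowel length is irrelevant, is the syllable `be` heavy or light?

`be`: short vowel, open (no coda). Open (no coda) → light.

light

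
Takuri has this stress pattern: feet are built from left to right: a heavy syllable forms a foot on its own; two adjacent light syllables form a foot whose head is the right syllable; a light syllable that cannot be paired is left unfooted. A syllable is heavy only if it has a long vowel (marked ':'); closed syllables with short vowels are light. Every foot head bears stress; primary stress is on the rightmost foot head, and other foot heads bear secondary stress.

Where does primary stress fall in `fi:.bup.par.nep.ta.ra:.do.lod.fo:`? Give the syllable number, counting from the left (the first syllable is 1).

9

Weights: 1 fi: H, 2 bup L, 3 par L, 4 nep L, 5 ta L, 6 ra: H, 7 do L, 8 lod L, 9 fo: H.
Parse left to right (heavy = foot alone; LL = one foot; stranded L unfooted): (ˈfi:) (bup.ˈpar) (nep.ˈta) (ˈra:) (do.ˈlod) (ˈfo:).
Foot heads: 1, 3, 5, 6, 8, 9.
Primary stress on the rightmost head = syllable 9.
Primary stress: syllable 9 → fi:.bup.par.nep.ta.ra:.do.lod.ˈfo:.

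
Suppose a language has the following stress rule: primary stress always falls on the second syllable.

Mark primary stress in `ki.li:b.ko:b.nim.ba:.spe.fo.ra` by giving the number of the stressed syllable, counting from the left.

2

The word has 8 syllables; the second syllable is syllable 2 (li:b).
Primary stress: syllable 2 → ki.ˈli:b.ko:b.nim.ba:.spe.fo.ra.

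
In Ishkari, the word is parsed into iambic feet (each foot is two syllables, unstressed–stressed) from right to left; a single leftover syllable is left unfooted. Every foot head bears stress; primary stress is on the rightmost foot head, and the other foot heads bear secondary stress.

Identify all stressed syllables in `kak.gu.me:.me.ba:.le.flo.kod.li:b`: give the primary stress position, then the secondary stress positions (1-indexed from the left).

Parse right to left into iambic (σˈσ) feet: kak (gu.ˈme:) (me.ˈba:) (le.ˈflo) (kod.ˈli:b). Syllable 1 is left unfooted.
Foot heads (stressed positions): 3, 5, 7, 9.
End Rule Rightmost: primary stress on the rightmost head = syllable 9.
Secondary stress on 3, 5, 7: kak.gu.ˌme:.me.ˌba:.le.ˌflo.kod.ˈli:b.

primary 9, secondary 3, 5, 7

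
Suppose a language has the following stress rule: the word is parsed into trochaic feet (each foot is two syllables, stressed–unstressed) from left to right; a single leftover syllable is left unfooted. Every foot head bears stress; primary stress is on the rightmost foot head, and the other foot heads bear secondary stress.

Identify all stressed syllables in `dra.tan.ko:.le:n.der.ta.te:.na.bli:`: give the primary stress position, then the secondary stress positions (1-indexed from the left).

primary 7, secondary 1, 3, 5

Parse left to right into trochaic (ˈσσ) feet: (ˈdra.tan) (ˈko:.le:n) (ˈder.ta) (ˈte:.na) bli:. Syllable 9 is left unfooted.
Foot heads (stressed positions): 1, 3, 5, 7.
End Rule Rightmost: primary stress on the rightmost head = syllable 7.
Secondary stress on 1, 3, 5: ˌdra.tan.ˌko:.le:n.ˌder.ta.ˈte:.na.bli:.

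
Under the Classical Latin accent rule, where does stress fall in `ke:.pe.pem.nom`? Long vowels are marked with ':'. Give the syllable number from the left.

Classical Latin: stress the penult if heavy (long vowel or closed), else the antepenult.
Weights: 2 pe L, 3 pem H, 4 nom H.
The penult (syllable 3, pem) is heavy, so it takes stress.
Stress on syllable 3: ke:.pe.ˈpem.nom.

3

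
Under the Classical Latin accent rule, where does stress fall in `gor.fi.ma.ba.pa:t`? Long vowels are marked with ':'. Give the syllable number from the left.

3

Classical Latin: stress the penult if heavy (long vowel or closed), else the antepenult.
Weights: 3 ma L, 4 ba L, 5 pa:t H.
The penult (syllable 4, ba) is light, so stress falls on the antepenult (syllable 3, ma).
Stress on syllable 3: gor.fi.ˈma.ba.pa:t.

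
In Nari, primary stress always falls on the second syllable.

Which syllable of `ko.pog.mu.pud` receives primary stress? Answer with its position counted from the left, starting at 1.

The word has 4 syllables; the second syllable is syllable 2 (pog).
Primary stress: syllable 2 → ko.ˈpog.mu.pud.

2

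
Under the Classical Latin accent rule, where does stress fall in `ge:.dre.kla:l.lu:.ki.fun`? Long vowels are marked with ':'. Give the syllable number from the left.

4

Classical Latin: stress the penult if heavy (long vowel or closed), else the antepenult.
Weights: 4 lu: H, 5 ki L, 6 fun H.
The penult (syllable 5, ki) is light, so stress falls on the antepenult (syllable 4, lu:).
Stress on syllable 4: ge:.dre.kla:l.ˈlu:.ki.fun.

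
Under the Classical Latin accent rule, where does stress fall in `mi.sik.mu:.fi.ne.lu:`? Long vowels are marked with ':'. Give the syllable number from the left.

4

Classical Latin: stress the penult if heavy (long vowel or closed), else the antepenult.
Weights: 4 fi L, 5 ne L, 6 lu: H.
The penult (syllable 5, ne) is light, so stress falls on the antepenult (syllable 4, fi).
Stress on syllable 4: mi.sik.mu:.ˈfi.ne.lu:.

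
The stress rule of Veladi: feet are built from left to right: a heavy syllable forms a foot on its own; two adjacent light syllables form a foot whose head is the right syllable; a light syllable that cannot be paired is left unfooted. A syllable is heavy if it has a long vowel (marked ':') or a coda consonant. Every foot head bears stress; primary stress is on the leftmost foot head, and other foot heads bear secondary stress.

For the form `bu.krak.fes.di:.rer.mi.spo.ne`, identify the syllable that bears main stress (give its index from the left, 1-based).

Weights: 1 bu L, 2 krak H, 3 fes H, 4 di: H, 5 rer H, 6 mi L, 7 spo L, 8 ne L.
Parse left to right (heavy = foot alone; LL = one foot; stranded L unfooted): bu (ˈkrak) (ˈfes) (ˈdi:) (ˈrer) (mi.ˈspo) ne.
Foot heads: 2, 3, 4, 5, 7.
Primary stress on the leftmost head = syllable 2.
Primary stress: syllable 2 → bu.ˈkrak.fes.di:.rer.mi.spo.ne.

2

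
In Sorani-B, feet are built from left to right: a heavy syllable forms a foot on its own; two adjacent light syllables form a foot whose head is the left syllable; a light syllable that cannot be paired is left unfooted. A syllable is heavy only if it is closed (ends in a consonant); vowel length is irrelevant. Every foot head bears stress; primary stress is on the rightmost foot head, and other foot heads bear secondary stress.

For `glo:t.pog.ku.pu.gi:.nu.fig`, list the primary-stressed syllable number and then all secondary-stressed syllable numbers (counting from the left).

Weights: 1 glo:t H, 2 pog H, 3 ku L, 4 pu L, 5 gi: L, 6 nu L, 7 fig H.
Parse left to right (heavy = foot alone; LL = one foot; stranded L unfooted): (ˈglo:t) (ˈpog) (ˈku.pu) (ˈgi:.nu) (ˈfig).
Foot heads: 1, 2, 3, 5, 7.
Primary stress on the rightmost head = syllable 7.
Secondary stress on 1, 2, 3, 5: ˌglo:t.ˌpog.ˌku.pu.ˌgi:.nu.ˈfig.

primary 7, secondary 1, 2, 3, 5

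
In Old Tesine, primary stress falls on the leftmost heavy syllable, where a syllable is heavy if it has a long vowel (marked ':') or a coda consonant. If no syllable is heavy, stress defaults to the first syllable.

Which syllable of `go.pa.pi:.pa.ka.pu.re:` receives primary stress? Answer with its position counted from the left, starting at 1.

Weights: 1 go L, 2 pa L, 3 pi: H, 4 pa L, 5 ka L, 6 pu L, 7 re: H.
Heavy syllables in the domain: 3, 7. The leftmost is syllable 3 (pi:).
Primary stress: syllable 3 → go.pa.ˈpi:.pa.ka.pu.re:.

3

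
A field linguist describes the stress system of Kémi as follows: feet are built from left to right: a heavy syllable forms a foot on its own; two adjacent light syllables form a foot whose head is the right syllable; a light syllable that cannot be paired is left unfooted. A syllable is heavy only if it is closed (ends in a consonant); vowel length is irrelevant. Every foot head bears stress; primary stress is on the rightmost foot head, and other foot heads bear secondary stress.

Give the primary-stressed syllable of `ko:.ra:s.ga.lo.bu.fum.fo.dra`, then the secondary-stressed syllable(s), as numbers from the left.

primary 8, secondary 2, 4, 6

Weights: 1 ko: L, 2 ra:s H, 3 ga L, 4 lo L, 5 bu L, 6 fum H, 7 fo L, 8 dra L.
Parse left to right (heavy = foot alone; LL = one foot; stranded L unfooted): ko: (ˈra:s) (ga.ˈlo) bu (ˈfum) (fo.ˈdra).
Foot heads: 2, 4, 6, 8.
Primary stress on the rightmost head = syllable 8.
Secondary stress on 2, 4, 6: ko:.ˌra:s.ga.ˌlo.bu.ˌfum.fo.ˈdra.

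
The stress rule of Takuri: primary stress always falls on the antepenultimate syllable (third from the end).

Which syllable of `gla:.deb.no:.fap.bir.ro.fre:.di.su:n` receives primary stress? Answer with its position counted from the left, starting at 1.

7

The word has 9 syllables; the antepenultimate syllable (third from the end) is syllable 7 (fre:).
Primary stress: syllable 7 → gla:.deb.no:.fap.bir.ro.ˈfre:.di.su:n.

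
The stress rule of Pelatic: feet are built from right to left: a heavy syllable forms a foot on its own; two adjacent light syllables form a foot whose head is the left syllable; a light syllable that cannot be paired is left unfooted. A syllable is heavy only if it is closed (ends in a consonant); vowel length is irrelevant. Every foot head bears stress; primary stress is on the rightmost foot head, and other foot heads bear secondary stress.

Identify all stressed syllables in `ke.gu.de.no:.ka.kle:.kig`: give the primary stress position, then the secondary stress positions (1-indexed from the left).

primary 7, secondary 1, 3, 5

Weights: 1 ke L, 2 gu L, 3 de L, 4 no: L, 5 ka L, 6 kle: L, 7 kig H.
Parse right to left (heavy = foot alone; LL = one foot; stranded L unfooted): (ˈke.gu) (ˈde.no:) (ˈka.kle:) (ˈkig).
Foot heads: 1, 3, 5, 7.
Primary stress on the rightmost head = syllable 7.
Secondary stress on 1, 3, 5: ˌke.gu.ˌde.no:.ˌka.kle:.ˈkig.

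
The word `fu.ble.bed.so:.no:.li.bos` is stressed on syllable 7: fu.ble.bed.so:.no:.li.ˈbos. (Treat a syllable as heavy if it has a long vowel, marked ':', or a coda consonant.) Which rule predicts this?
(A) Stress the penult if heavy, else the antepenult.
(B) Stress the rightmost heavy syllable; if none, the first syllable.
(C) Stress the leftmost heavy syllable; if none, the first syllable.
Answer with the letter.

B

Rule A → syllable 5 (observed: 7).
Rule B → syllable 7 ✓.
Rule C → syllable 3 (observed: 7).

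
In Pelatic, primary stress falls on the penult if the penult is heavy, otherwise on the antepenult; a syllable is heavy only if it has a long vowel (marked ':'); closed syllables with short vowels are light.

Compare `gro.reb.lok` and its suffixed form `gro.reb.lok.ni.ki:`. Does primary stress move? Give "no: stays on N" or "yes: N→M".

yes: 1→3

Base `gro.reb.lok` (3 syllables):
  Weights: 1 gro L, 2 reb L, 3 lok L.
  The penult (syllable 2, reb) is light, so stress falls on the antepenult (syllable 1, gro).
  → primary stress on syllable 1.
Suffixed `gro.reb.lok.ni.ki:` (5 syllables):
  Weights: 3 lok L, 4 ni L, 5 ki: H.
  The penult (syllable 4, ni) is light, so stress falls on the antepenult (syllable 3, lok).
  → primary stress on syllable 3.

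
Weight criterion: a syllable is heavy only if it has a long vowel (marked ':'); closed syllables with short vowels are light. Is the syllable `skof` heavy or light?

light

`skof`: short vowel, closed (coda /f/). Short vowel → light.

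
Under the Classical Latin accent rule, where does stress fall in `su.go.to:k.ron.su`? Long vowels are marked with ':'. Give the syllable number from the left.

Classical Latin: stress the penult if heavy (long vowel or closed), else the antepenult.
Weights: 3 to:k H, 4 ron H, 5 su L.
The penult (syllable 4, ron) is heavy, so it takes stress.
Stress on syllable 4: su.go.to:k.ˈron.su.

4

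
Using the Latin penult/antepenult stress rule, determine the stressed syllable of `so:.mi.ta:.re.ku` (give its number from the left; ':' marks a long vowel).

Classical Latin: stress the penult if heavy (long vowel or closed), else the antepenult.
Weights: 3 ta: H, 4 re L, 5 ku L.
The penult (syllable 4, re) is light, so stress falls on the antepenult (syllable 3, ta:).
Stress on syllable 3: so:.mi.ˈta:.re.ku.

3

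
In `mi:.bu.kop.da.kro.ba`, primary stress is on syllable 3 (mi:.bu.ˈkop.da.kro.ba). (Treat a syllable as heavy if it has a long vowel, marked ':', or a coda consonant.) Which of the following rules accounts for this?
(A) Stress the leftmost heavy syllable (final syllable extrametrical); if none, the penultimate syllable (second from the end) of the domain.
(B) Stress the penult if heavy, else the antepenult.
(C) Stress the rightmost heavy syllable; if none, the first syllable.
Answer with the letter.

Rule A → syllable 1 (observed: 3).
Rule B → syllable 4 (observed: 3).
Rule C → syllable 3 ✓.

C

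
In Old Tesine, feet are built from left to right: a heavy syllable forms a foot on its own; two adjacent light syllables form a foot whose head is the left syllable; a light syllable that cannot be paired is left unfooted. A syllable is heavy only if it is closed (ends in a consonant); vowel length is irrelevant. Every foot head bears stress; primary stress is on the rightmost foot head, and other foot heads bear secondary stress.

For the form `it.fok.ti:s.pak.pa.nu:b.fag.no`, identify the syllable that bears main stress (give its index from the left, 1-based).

Weights: 1 it H, 2 fok H, 3 ti:s H, 4 pak H, 5 pa L, 6 nu:b H, 7 fag H, 8 no L.
Parse left to right (heavy = foot alone; LL = one foot; stranded L unfooted): (ˈit) (ˈfok) (ˈti:s) (ˈpak) pa (ˈnu:b) (ˈfag) no.
Foot heads: 1, 2, 3, 4, 6, 7.
Primary stress on the rightmost head = syllable 7.
Primary stress: syllable 7 → it.fok.ti:s.pak.pa.nu:b.ˈfag.no.

7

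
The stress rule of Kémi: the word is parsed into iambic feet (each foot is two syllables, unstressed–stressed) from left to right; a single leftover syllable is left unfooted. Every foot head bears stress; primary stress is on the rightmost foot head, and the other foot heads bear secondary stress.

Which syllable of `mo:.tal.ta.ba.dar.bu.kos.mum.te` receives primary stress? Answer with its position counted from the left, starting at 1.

Parse left to right into iambic (σˈσ) feet: (mo:.ˈtal) (ta.ˈba) (dar.ˈbu) (kos.ˈmum) te. Syllable 9 is left unfooted.
Foot heads (stressed positions): 2, 4, 6, 8.
End Rule Rightmost: primary stress on the rightmost head = syllable 8.
Primary stress: syllable 8 → mo:.tal.ta.ba.dar.bu.kos.ˈmum.te.

8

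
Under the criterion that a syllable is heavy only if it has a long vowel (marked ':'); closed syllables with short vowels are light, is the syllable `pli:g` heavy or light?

`pli:g`: long vowel, closed (coda /g/). Long vowel → heavy.

heavy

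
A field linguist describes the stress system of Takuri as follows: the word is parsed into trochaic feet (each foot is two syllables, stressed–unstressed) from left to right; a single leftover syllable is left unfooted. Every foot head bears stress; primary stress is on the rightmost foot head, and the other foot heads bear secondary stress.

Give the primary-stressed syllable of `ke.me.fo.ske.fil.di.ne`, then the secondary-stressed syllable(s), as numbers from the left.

Parse left to right into trochaic (ˈσσ) feet: (ˈke.me) (ˈfo.ske) (ˈfil.di) ne. Syllable 7 is left unfooted.
Foot heads (stressed positions): 1, 3, 5.
End Rule Rightmost: primary stress on the rightmost head = syllable 5.
Secondary stress on 1, 3: ˌke.me.ˌfo.ske.ˈfil.di.ne.

primary 5, secondary 1, 3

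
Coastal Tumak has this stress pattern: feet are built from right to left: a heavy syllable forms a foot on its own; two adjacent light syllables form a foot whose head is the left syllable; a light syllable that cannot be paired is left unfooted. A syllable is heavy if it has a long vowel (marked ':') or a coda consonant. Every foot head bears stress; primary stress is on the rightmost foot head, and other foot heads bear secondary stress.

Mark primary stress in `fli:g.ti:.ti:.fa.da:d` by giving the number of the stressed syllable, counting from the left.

Weights: 1 fli:g H, 2 ti: H, 3 ti: H, 4 fa L, 5 da:d H.
Parse right to left (heavy = foot alone; LL = one foot; stranded L unfooted): (ˈfli:g) (ˈti:) (ˈti:) fa (ˈda:d).
Foot heads: 1, 2, 3, 5.
Primary stress on the rightmost head = syllable 5.
Primary stress: syllable 5 → fli:g.ti:.ti:.fa.ˈda:d.

5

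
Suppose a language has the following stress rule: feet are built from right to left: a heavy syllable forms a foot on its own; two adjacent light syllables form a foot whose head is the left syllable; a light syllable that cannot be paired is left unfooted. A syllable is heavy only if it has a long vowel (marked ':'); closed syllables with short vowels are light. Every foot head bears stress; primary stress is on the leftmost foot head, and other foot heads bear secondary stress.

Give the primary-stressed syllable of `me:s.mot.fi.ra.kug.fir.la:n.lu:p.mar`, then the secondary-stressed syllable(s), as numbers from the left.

primary 1, secondary 3, 5, 7, 8

Weights: 1 me:s H, 2 mot L, 3 fi L, 4 ra L, 5 kug L, 6 fir L, 7 la:n H, 8 lu:p H, 9 mar L.
Parse right to left (heavy = foot alone; LL = one foot; stranded L unfooted): (ˈme:s) mot (ˈfi.ra) (ˈkug.fir) (ˈla:n) (ˈlu:p) mar.
Foot heads: 1, 3, 5, 7, 8.
Primary stress on the leftmost head = syllable 1.
Secondary stress on 3, 5, 7, 8: ˈme:s.mot.ˌfi.ra.ˌkug.fir.ˌla:n.ˌlu:p.mar.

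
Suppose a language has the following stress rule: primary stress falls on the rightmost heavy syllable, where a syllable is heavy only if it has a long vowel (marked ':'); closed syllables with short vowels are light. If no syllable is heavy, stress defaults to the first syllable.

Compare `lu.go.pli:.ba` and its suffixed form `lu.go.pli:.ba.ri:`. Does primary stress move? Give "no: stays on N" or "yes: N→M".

yes: 3→5

Base `lu.go.pli:.ba` (4 syllables):
  Weights: 1 lu L, 2 go L, 3 pli: H, 4 ba L.
  Heavy syllables in the domain: 3. The rightmost is syllable 3 (pli:).
  → primary stress on syllable 3.
Suffixed `lu.go.pli:.ba.ri:` (5 syllables):
  Weights: 1 lu L, 2 go L, 3 pli: H, 4 ba L, 5 ri: H.
  Heavy syllables in the domain: 3, 5. The rightmost is syllable 5 (ri:).
  → primary stress on syllable 5.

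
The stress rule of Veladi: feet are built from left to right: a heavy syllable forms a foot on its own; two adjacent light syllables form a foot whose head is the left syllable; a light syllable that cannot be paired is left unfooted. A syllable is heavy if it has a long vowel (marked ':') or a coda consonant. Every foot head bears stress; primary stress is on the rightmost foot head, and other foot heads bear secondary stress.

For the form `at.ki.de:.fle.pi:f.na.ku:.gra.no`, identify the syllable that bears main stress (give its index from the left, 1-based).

Weights: 1 at H, 2 ki L, 3 de: H, 4 fle L, 5 pi:f H, 6 na L, 7 ku: H, 8 gra L, 9 no L.
Parse left to right (heavy = foot alone; LL = one foot; stranded L unfooted): (ˈat) ki (ˈde:) fle (ˈpi:f) na (ˈku:) (ˈgra.no).
Foot heads: 1, 3, 5, 7, 8.
Primary stress on the rightmost head = syllable 8.
Primary stress: syllable 8 → at.ki.de:.fle.pi:f.na.ku:.ˈgra.no.

8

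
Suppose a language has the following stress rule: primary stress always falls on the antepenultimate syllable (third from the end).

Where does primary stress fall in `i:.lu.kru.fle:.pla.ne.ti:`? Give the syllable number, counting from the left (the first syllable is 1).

5

The word has 7 syllables; the antepenultimate syllable (third from the end) is syllable 5 (pla).
Primary stress: syllable 5 → i:.lu.kru.fle:.ˈpla.ne.ti:.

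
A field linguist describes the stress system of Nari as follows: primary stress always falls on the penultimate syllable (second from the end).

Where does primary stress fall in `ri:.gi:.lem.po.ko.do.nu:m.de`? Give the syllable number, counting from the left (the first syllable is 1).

7

The word has 8 syllables; the penultimate syllable (second from the end) is syllable 7 (nu:m).
Primary stress: syllable 7 → ri:.gi:.lem.po.ko.do.ˈnu:m.de.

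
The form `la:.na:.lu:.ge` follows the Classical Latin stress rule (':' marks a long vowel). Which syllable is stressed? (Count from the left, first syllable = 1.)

3

Classical Latin: stress the penult if heavy (long vowel or closed), else the antepenult.
Weights: 2 na: H, 3 lu: H, 4 ge L.
The penult (syllable 3, lu:) is heavy, so it takes stress.
Stress on syllable 3: la:.na:.ˈlu:.ge.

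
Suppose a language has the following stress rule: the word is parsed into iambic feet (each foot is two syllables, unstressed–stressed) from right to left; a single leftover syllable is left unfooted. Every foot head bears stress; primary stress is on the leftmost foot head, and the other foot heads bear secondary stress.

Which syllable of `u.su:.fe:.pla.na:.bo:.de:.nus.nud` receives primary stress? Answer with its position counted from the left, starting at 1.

3

Parse right to left into iambic (σˈσ) feet: u (su:.ˈfe:) (pla.ˈna:) (bo:.ˈde:) (nus.ˈnud). Syllable 1 is left unfooted.
Foot heads (stressed positions): 3, 5, 7, 9.
End Rule Leftmost: primary stress on the leftmost head = syllable 3.
Primary stress: syllable 3 → u.su:.ˈfe:.pla.na:.bo:.de:.nus.nud.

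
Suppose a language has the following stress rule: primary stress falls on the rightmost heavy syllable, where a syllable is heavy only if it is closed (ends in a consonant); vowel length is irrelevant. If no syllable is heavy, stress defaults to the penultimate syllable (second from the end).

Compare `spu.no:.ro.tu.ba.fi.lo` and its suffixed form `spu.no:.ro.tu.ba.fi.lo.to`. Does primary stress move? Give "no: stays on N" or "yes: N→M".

Base `spu.no:.ro.tu.ba.fi.lo` (7 syllables):
  Weights: 1 spu L, 2 no: L, 3 ro L, 4 tu L, 5 ba L, 6 fi L, 7 lo L.
  No heavy syllable in the domain; default to the penultimate syllable (second from the end) = syllable 6.
  → primary stress on syllable 6.
Suffixed `spu.no:.ro.tu.ba.fi.lo.to` (8 syllables):
  Weights: 1 spu L, 2 no: L, 3 ro L, 4 tu L, 5 ba L, 6 fi L, 7 lo L, 8 to L.
  No heavy syllable in the domain; default to the penultimate syllable (second from the end) = syllable 7.
  → primary stress on syllable 7.

yes: 6→7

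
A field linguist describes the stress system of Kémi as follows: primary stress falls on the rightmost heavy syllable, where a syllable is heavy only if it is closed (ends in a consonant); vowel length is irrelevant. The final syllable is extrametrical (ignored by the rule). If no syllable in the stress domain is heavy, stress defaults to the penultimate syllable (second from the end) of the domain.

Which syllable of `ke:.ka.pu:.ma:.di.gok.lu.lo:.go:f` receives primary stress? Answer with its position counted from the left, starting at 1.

6

The final syllable (9, go:f) is extrametrical; the stress domain is syllables 1–8.
Weights: 1 ke: L, 2 ka L, 3 pu: L, 4 ma: L, 5 di L, 6 gok H, 7 lu L, 8 lo: L.
Heavy syllables in the domain: 6. The rightmost is syllable 6 (gok).
Primary stress: syllable 6 → ke:.ka.pu:.ma:.di.ˈgok.lu.lo:.go:f.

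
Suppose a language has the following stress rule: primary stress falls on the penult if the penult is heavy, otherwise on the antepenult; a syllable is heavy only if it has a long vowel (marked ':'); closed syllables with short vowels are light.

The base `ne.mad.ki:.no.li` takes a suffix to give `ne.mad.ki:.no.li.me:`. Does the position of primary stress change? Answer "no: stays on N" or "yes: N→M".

Base `ne.mad.ki:.no.li` (5 syllables):
  Weights: 3 ki: H, 4 no L, 5 li L.
  The penult (syllable 4, no) is light, so stress falls on the antepenult (syllable 3, ki:).
  → primary stress on syllable 3.
Suffixed `ne.mad.ki:.no.li.me:` (6 syllables):
  Weights: 4 no L, 5 li L, 6 me: H.
  The penult (syllable 5, li) is light, so stress falls on the antepenult (syllable 4, no).
  → primary stress on syllable 4.

yes: 3→4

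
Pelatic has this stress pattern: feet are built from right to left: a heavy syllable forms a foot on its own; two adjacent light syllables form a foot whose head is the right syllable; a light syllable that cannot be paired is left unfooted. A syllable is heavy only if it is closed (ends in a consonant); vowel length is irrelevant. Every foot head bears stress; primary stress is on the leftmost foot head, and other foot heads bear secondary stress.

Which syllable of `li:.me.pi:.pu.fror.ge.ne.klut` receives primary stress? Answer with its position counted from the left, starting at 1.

2

Weights: 1 li: L, 2 me L, 3 pi: L, 4 pu L, 5 fror H, 6 ge L, 7 ne L, 8 klut H.
Parse right to left (heavy = foot alone; LL = one foot; stranded L unfooted): (li:.ˈme) (pi:.ˈpu) (ˈfror) (ge.ˈne) (ˈklut).
Foot heads: 2, 4, 5, 7, 8.
Primary stress on the leftmost head = syllable 2.
Primary stress: syllable 2 → li:.ˈme.pi:.pu.fror.ge.ne.klut.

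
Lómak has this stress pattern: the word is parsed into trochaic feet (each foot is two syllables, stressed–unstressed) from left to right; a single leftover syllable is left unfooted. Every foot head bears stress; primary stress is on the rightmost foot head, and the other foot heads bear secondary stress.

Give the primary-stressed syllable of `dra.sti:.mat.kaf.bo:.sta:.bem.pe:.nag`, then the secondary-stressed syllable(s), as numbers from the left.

Parse left to right into trochaic (ˈσσ) feet: (ˈdra.sti:) (ˈmat.kaf) (ˈbo:.sta:) (ˈbem.pe:) nag. Syllable 9 is left unfooted.
Foot heads (stressed positions): 1, 3, 5, 7.
End Rule Rightmost: primary stress on the rightmost head = syllable 7.
Secondary stress on 1, 3, 5: ˌdra.sti:.ˌmat.kaf.ˌbo:.sta:.ˈbem.pe:.nag.

primary 7, secondary 1, 3, 5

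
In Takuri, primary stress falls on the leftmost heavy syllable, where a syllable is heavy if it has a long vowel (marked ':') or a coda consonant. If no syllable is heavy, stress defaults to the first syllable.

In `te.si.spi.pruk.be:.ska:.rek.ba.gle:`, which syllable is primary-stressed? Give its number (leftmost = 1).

4

Weights: 1 te L, 2 si L, 3 spi L, 4 pruk H, 5 be: H, 6 ska: H, 7 rek H, 8 ba L, 9 gle: H.
Heavy syllables in the domain: 4, 5, 6, 7, 9. The leftmost is syllable 4 (pruk).
Primary stress: syllable 4 → te.si.spi.ˈpruk.be:.ska:.rek.ba.gle:.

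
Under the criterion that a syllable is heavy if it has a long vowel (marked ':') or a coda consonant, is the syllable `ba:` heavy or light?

`ba:`: long vowel, open (no coda). Long vowel → heavy.

heavy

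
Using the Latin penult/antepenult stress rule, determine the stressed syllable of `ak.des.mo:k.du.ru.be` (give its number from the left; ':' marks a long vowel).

Classical Latin: stress the penult if heavy (long vowel or closed), else the antepenult.
Weights: 4 du L, 5 ru L, 6 be L.
The penult (syllable 5, ru) is light, so stress falls on the antepenult (syllable 4, du).
Stress on syllable 4: ak.des.mo:k.ˈdu.ru.be.

4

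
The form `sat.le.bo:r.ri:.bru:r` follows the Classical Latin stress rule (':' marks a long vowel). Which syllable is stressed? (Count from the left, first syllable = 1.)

4

Classical Latin: stress the penult if heavy (long vowel or closed), else the antepenult.
Weights: 3 bo:r H, 4 ri: H, 5 bru:r H.
The penult (syllable 4, ri:) is heavy, so it takes stress.
Stress on syllable 4: sat.le.bo:r.ˈri:.bru:r.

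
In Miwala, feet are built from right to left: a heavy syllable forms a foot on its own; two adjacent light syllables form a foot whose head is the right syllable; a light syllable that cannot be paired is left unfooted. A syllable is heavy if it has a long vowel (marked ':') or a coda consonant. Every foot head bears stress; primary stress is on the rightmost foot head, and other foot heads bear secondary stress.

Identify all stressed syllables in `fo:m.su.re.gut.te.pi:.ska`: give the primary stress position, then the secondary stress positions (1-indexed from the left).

Weights: 1 fo:m H, 2 su L, 3 re L, 4 gut H, 5 te L, 6 pi: H, 7 ska L.
Parse right to left (heavy = foot alone; LL = one foot; stranded L unfooted): (ˈfo:m) (su.ˈre) (ˈgut) te (ˈpi:) ska.
Foot heads: 1, 3, 4, 6.
Primary stress on the rightmost head = syllable 6.
Secondary stress on 1, 3, 4: ˌfo:m.su.ˌre.ˌgut.te.ˈpi:.ska.

primary 6, secondary 1, 3, 4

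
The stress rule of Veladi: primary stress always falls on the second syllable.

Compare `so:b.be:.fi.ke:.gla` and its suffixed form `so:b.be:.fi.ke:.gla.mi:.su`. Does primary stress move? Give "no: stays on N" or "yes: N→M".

Base `so:b.be:.fi.ke:.gla` (5 syllables):
  The word has 5 syllables; the second syllable is syllable 2 (be:).
  → primary stress on syllable 2.
Suffixed `so:b.be:.fi.ke:.gla.mi:.su` (7 syllables):
  The word has 7 syllables; the second syllable is syllable 2 (be:).
  → primary stress on syllable 2.

no: stays on 2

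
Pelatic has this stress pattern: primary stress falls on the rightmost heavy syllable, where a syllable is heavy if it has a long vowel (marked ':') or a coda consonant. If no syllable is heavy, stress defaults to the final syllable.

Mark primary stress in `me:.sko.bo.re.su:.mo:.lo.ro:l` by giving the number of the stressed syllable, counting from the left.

8

Weights: 1 me: H, 2 sko L, 3 bo L, 4 re L, 5 su: H, 6 mo: H, 7 lo L, 8 ro:l H.
Heavy syllables in the domain: 1, 5, 6, 8. The rightmost is syllable 8 (ro:l).
Primary stress: syllable 8 → me:.sko.bo.re.su:.mo:.lo.ˈro:l.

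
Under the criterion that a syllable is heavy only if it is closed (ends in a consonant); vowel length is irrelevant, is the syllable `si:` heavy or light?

light

`si:`: long vowel, open (no coda). Open (no coda) → light.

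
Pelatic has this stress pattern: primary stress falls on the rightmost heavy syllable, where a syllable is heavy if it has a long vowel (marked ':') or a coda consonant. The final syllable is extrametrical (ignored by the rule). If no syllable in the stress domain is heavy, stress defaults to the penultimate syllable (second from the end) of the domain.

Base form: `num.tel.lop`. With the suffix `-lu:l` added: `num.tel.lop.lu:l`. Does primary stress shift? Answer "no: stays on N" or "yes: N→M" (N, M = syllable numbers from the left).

yes: 2→3

Base `num.tel.lop` (3 syllables):
  The final syllable (3, lop) is extrametrical; the stress domain is syllables 1–2.
  Weights: 1 num H, 2 tel H.
  Heavy syllables in the domain: 1, 2. The rightmost is syllable 2 (tel).
  → primary stress on syllable 2.
Suffixed `num.tel.lop.lu:l` (4 syllables):
  The final syllable (4, lu:l) is extrametrical; the stress domain is syllables 1–3.
  Weights: 1 num H, 2 tel H, 3 lop H.
  Heavy syllables in the domain: 1, 2, 3. The rightmost is syllable 3 (lop).
  → primary stress on syllable 3.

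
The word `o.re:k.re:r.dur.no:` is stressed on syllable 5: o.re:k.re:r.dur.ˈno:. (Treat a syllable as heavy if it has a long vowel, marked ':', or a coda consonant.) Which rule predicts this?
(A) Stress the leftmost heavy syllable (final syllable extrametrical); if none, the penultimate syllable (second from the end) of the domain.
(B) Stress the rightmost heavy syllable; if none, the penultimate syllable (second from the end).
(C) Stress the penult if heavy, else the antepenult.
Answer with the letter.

B

Rule A → syllable 2 (observed: 5).
Rule B → syllable 5 ✓.
Rule C → syllable 4 (observed: 5).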